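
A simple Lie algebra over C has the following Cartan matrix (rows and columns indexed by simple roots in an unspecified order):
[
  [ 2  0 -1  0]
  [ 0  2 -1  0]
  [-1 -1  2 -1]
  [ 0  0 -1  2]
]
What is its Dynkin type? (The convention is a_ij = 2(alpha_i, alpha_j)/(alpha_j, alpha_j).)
The matrix has rank 4 with 2's on the diagonal. Reading the off-diagonal entries as Dynkin edges (a single edge where a_ij = a_ji = -1; a double or triple edge where a_ij * a_ji = 2 or 3), the diagram is a chain of 2 nodes with a fork of two nodes at one end (D_4). One simple-root ordering that puts it in standard form is (alpha_1, alpha_3, alpha_4, alpha_2). So the algebra is type D_4, i.e. so(8).

D_4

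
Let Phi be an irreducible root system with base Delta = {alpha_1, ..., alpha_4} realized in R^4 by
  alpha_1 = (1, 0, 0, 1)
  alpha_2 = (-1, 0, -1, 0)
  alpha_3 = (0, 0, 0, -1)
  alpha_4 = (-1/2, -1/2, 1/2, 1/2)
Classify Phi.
F_4

Compute the Cartan integers a_ij = 2(alpha_i, alpha_j)/(alpha_j, alpha_j); the resulting 4x4 Cartan matrix is
[[2, -1, -2, 0], [-1, 2, 0, 0], [-1, 0, 2, -1], [0, 0, -1, 2]].
The roots have two lengths (squared-length ratio 2:1); the short ones are alpha_{3,4}. The associated Dynkin diagram is a chain of 4 nodes with a double edge between the middle two (F_4), so the type is F_4.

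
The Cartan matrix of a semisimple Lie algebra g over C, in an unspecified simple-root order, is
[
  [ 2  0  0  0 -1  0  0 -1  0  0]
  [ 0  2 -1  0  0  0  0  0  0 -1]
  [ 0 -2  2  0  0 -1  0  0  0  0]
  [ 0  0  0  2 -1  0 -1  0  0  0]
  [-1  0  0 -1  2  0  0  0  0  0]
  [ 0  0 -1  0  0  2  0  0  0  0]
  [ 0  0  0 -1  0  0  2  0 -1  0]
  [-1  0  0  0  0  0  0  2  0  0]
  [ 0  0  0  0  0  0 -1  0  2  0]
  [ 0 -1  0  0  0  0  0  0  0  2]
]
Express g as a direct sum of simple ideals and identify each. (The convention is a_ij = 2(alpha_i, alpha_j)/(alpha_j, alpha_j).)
A_6 (sl(7)) + F_4

The diagram associated to this matrix has two connected components: the simple roots {alpha_1, alpha_4, alpha_5, alpha_7, alpha_8, alpha_9} form a chain of 6 nodes with single edges (A_6), and {alpha_2, alpha_3, alpha_6, alpha_10} form a chain of 4 nodes with a double edge between the middle two (F_4). A semisimple Lie algebra decomposes uniquely as the direct sum of simple ideals, one per connected component of its Dynkin diagram, so g ≅ A_6 ⊕ F_4 (dimension 48 + 52 = 100).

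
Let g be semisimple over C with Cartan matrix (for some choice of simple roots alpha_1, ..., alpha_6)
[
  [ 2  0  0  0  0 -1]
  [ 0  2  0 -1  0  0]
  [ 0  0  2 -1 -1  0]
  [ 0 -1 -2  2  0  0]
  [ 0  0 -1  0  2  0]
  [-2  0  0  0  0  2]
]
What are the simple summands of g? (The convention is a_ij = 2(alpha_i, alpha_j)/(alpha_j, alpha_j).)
B_2 (so(5)) + F_4

The diagram associated to this matrix has two connected components: the simple roots {alpha_1, alpha_6} form a chain of 2 nodes with a double edge at one end; the terminal node there is the unique short simple root (B_2), and {alpha_2, alpha_3, alpha_4, alpha_5} form a chain of 4 nodes with a double edge between the middle two (F_4). A semisimple Lie algebra decomposes uniquely as the direct sum of simple ideals, one per connected component of its Dynkin diagram, so g ≅ B_2 ⊕ F_4 (dimension 10 + 52 = 62).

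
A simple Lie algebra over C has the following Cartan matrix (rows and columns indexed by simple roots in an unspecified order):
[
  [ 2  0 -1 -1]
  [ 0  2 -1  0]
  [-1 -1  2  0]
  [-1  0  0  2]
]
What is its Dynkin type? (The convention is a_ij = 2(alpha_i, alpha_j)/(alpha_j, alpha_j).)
A_4 (sl(5))

The matrix has rank 4 with 2's on the diagonal. Reading the off-diagonal entries as Dynkin edges (a single edge where a_ij = a_ji = -1; a double or triple edge where a_ij * a_ji = 2 or 3), the diagram is a chain of 4 nodes with single edges (A_4). One simple-root ordering that puts it in standard form is (alpha_2, alpha_3, alpha_1, alpha_4). So the algebra is type A_4, i.e. sl(5).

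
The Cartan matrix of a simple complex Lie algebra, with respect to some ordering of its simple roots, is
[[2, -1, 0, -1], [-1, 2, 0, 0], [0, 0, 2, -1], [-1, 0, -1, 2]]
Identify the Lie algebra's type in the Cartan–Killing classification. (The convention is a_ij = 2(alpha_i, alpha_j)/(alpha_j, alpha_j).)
The matrix has rank 4 with 2's on the diagonal. Reading the off-diagonal entries as Dynkin edges (a single edge where a_ij = a_ji = -1; a double or triple edge where a_ij * a_ji = 2 or 3), the diagram is a chain of 4 nodes with single edges (A_4). One simple-root ordering that puts it in standard form is (alpha_2, alpha_1, alpha_4, alpha_3). So the algebra is type A_4, i.e. sl(5).

type A_4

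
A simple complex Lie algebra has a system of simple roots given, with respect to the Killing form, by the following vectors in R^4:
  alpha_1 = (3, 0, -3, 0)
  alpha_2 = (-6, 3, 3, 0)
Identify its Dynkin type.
G_2

Compute the Cartan integers a_ij = 2(alpha_i, alpha_j)/(alpha_j, alpha_j); the resulting 2x2 Cartan matrix is
[[2, -1], [-3, 2]].
The roots have two lengths (squared-length ratio 3:1); the short ones are alpha_{1}. The associated Dynkin diagram is two nodes joined by a triple edge (G_2), so the type is G_2.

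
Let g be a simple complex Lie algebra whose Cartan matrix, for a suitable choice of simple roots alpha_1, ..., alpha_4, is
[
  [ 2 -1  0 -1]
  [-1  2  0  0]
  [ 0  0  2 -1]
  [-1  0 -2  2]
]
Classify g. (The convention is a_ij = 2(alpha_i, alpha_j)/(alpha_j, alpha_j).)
type B_4

The matrix has rank 4 with 2's on the diagonal. Reading the off-diagonal entries as Dynkin edges (a single edge where a_ij = a_ji = -1; a double or triple edge where a_ij * a_ji = 2 or 3), the diagram is a chain of 4 nodes with a double edge at one end; the terminal node there is the unique short simple root (B_4). One simple-root ordering that puts it in standard form is (alpha_2, alpha_1, alpha_4, alpha_3). So the algebra is type B_4, i.e. so(9).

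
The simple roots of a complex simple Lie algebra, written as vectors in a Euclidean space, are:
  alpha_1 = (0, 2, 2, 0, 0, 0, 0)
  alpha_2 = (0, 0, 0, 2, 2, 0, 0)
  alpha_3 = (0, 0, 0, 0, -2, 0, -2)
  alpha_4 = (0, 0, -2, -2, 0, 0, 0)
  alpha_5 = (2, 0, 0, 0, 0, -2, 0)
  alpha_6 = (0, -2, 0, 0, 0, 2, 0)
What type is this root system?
A_6

Compute the Cartan integers a_ij = 2(alpha_i, alpha_j)/(alpha_j, alpha_j); the resulting 6x6 Cartan matrix is
[[2, 0, 0, -1, 0, -1], [0, 2, -1, -1, 0, 0], [0, -1, 2, 0, 0, 0], [-1, -1, 0, 2, 0, 0], [0, 0, 0, 0, 2, -1], [-1, 0, 0, 0, -1, 2]].
All simple roots have the same length, so the diagram is simply laced. The associated Dynkin diagram is a chain of 6 nodes with single edges (A_6), so the type is A_6 (the algebra sl(7)).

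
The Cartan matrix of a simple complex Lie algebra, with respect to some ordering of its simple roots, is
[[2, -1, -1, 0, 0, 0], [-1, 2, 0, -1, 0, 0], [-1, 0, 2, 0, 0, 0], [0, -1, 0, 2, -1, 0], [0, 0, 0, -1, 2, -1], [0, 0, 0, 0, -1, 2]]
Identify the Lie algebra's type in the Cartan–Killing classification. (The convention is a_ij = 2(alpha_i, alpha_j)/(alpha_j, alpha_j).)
A_6 (sl(7))

The matrix has rank 6 with 2's on the diagonal. Reading the off-diagonal entries as Dynkin edges (a single edge where a_ij = a_ji = -1; a double or triple edge where a_ij * a_ji = 2 or 3), the diagram is a chain of 6 nodes with single edges (A_6). One simple-root ordering that puts it in standard form is (alpha_6, alpha_5, alpha_4, alpha_2, alpha_1, alpha_3). So the algebra is type A_6, i.e. sl(7).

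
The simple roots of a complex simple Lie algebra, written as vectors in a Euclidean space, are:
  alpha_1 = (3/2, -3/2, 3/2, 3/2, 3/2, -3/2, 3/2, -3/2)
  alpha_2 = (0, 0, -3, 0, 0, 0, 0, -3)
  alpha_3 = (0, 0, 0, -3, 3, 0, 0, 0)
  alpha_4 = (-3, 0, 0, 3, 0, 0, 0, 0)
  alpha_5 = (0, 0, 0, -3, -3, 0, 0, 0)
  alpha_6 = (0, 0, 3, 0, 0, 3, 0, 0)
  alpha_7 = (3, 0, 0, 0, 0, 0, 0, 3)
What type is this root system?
Compute the Cartan integers a_ij = 2(alpha_i, alpha_j)/(alpha_j, alpha_j); the resulting 7x7 Cartan matrix is
[[2, 0, 0, 0, -1, 0, 0], [0, 2, 0, 0, 0, -1, -1], [0, 0, 2, -1, 0, 0, 0], [0, 0, -1, 2, -1, 0, -1], [-1, 0, 0, -1, 2, 0, 0], [0, -1, 0, 0, 0, 2, 0], [0, -1, 0, -1, 0, 0, 2]].
All simple roots have the same length, so the diagram is simply laced. The associated Dynkin diagram is a chain of 6 nodes with one extra node attached to the third node from one end (E_7), so the type is E_7.

E_7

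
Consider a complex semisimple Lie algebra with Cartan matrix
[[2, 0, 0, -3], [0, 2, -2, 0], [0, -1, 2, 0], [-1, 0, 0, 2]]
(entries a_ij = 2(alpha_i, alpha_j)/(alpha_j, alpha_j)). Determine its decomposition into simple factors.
B2 ⊕ G2

The diagram associated to this matrix has two connected components: the simple roots {alpha_2, alpha_3} form a chain of 2 nodes with a double edge at one end; the terminal node there is the unique short simple root (B_2), and {alpha_1, alpha_4} form two nodes joined by a triple edge (G_2). A semisimple Lie algebra decomposes uniquely as the direct sum of simple ideals, one per connected component of its Dynkin diagram, so g ≅ B_2 ⊕ G_2 (dimension 10 + 14 = 24).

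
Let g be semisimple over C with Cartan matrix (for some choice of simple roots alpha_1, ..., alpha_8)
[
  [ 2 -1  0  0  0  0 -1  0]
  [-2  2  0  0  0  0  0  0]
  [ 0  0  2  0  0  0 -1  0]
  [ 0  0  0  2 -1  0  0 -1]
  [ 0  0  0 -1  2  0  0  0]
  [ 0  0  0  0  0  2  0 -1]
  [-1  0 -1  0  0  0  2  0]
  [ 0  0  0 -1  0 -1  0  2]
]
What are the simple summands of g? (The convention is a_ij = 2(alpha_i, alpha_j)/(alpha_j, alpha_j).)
type A_4 ⊕ type C_4

The diagram associated to this matrix has two connected components: the simple roots {alpha_4, alpha_5, alpha_6, alpha_8} form a chain of 4 nodes with single edges (A_4), and {alpha_1, alpha_2, alpha_3, alpha_7} form a chain of 4 nodes with a double edge at one end; the terminal node there is the unique long simple root (C_4). A semisimple Lie algebra decomposes uniquely as the direct sum of simple ideals, one per connected component of its Dynkin diagram, so g ≅ A_4 ⊕ C_4 (dimension 24 + 36 = 60).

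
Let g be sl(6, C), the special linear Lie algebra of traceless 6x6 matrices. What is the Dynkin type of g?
A5

This is sl(6), which has dimension 6^2 - 1 = 35 and rank 6 - 1 = 5 (a Cartan subalgebra is the diagonal traceless matrices). In the classification of classical Lie algebras, the special linear algebra sl(n+1) has type A_n; here n = 5, so the Dynkin diagram is a chain of 5 nodes with single edges (A_5). Hence the type is A_5.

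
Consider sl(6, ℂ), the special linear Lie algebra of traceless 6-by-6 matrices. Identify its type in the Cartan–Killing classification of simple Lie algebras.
A_5

This is sl(6), which has dimension 6^2 - 1 = 35 and rank 6 - 1 = 5 (a Cartan subalgebra is the diagonal traceless matrices). In the classification of classical Lie algebras, the special linear algebra sl(n+1) has type A_n; here n = 5, so the Dynkin diagram is a chain of 5 nodes with single edges (A_5). Hence the type is A_5.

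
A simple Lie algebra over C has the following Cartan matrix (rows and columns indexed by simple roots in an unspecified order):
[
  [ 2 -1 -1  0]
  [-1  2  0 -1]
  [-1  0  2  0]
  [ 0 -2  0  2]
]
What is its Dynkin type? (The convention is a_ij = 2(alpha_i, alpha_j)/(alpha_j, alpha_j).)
The matrix has rank 4 with 2's on the diagonal. Reading the off-diagonal entries as Dynkin edges (a single edge where a_ij = a_ji = -1; a double or triple edge where a_ij * a_ji = 2 or 3), the diagram is a chain of 4 nodes with a double edge at one end; the terminal node there is the unique long simple root (C_4). One simple-root ordering that puts it in standard form is (alpha_3, alpha_1, alpha_2, alpha_4). So the algebra is type C_4, i.e. sp(8).

type C_4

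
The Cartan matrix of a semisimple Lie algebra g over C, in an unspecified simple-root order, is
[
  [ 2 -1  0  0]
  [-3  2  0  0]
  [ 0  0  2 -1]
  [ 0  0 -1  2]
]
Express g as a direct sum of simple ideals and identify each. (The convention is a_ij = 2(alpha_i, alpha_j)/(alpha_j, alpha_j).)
A_2 ⊕ G_2

The diagram associated to this matrix has two connected components: the simple roots {alpha_3, alpha_4} form a chain of 2 nodes with single edges (A_2), and {alpha_1, alpha_2} form two nodes joined by a triple edge (G_2). A semisimple Lie algebra decomposes uniquely as the direct sum of simple ideals, one per connected component of its Dynkin diagram, so g ≅ A_2 ⊕ G_2 (dimension 8 + 14 = 22).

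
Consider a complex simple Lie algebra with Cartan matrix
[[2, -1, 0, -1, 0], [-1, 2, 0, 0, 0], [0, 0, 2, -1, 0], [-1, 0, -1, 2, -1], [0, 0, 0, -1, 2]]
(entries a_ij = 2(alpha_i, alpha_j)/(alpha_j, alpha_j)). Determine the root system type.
D_5

The matrix has rank 5 with 2's on the diagonal. Reading the off-diagonal entries as Dynkin edges (a single edge where a_ij = a_ji = -1; a double or triple edge where a_ij * a_ji = 2 or 3), the diagram is a chain of 3 nodes with a fork of two nodes at one end (D_5). One simple-root ordering that puts it in standard form is (alpha_2, alpha_1, alpha_4, alpha_5, alpha_3). So the algebra is type D_5, i.e. so(10).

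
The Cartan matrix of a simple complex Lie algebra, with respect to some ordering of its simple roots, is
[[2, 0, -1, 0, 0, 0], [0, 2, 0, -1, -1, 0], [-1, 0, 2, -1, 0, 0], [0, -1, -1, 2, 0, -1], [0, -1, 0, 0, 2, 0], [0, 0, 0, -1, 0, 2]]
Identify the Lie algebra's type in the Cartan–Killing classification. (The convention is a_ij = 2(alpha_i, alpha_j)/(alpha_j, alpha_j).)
type E_6

The matrix has rank 6 with 2's on the diagonal. Reading the off-diagonal entries as Dynkin edges (a single edge where a_ij = a_ji = -1; a double or triple edge where a_ij * a_ji = 2 or 3), the diagram is a chain of 5 nodes with one extra node attached to the third node from one end (E_6). One simple-root ordering that puts it in standard form is (alpha_1, alpha_6, alpha_3, alpha_4, alpha_2, alpha_5). So the algebra is type E_6.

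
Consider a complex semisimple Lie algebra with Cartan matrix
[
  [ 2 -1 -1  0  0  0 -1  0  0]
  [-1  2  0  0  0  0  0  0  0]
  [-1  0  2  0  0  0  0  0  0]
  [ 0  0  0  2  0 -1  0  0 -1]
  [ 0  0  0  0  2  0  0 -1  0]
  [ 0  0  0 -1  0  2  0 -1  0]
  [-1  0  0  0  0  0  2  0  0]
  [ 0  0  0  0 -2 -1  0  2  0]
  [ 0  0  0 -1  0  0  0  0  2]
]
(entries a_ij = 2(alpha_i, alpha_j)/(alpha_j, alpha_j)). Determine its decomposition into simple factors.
B5 + D4

The diagram associated to this matrix has two connected components: the simple roots {alpha_4, alpha_5, alpha_6, alpha_8, alpha_9} form a chain of 5 nodes with a double edge at one end; the terminal node there is the unique short simple root (B_5), and {alpha_1, alpha_2, alpha_3, alpha_7} form a chain of 2 nodes with a fork of two nodes at one end (D_4). A semisimple Lie algebra decomposes uniquely as the direct sum of simple ideals, one per connected component of its Dynkin diagram, so g ≅ B_5 ⊕ D_4 (dimension 55 + 28 = 83).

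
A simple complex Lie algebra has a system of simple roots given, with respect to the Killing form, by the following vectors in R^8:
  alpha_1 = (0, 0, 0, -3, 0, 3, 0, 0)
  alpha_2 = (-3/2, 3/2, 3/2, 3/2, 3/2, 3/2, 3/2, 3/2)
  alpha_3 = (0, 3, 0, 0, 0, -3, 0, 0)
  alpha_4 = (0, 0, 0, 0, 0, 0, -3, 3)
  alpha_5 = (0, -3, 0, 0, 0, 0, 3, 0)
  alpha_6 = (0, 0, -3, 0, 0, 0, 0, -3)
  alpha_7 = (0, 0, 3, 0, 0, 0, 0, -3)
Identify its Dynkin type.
E_7

Compute the Cartan integers a_ij = 2(alpha_i, alpha_j)/(alpha_j, alpha_j); the resulting 7x7 Cartan matrix is
[[2, 0, -1, 0, 0, 0, 0], [0, 2, 0, 0, 0, -1, 0], [-1, 0, 2, 0, -1, 0, 0], [0, 0, 0, 2, -1, -1, -1], [0, 0, -1, -1, 2, 0, 0], [0, -1, 0, -1, 0, 2, 0], [0, 0, 0, -1, 0, 0, 2]].
All simple roots have the same length, so the diagram is simply laced. The associated Dynkin diagram is a chain of 6 nodes with one extra node attached to the third node from one end (E_7), so the type is E_7.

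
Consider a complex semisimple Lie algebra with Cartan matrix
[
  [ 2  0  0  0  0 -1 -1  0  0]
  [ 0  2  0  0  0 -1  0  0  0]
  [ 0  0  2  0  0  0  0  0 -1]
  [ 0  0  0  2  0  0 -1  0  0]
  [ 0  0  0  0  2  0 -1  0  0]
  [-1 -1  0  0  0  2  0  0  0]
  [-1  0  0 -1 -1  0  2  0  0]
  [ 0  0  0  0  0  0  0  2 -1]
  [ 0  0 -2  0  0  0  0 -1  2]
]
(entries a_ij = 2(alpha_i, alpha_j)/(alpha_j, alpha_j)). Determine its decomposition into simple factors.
The diagram associated to this matrix has two connected components: the simple roots {alpha_3, alpha_8, alpha_9} form a chain of 3 nodes with a double edge at one end; the terminal node there is the unique short simple root (B_3), and {alpha_1, alpha_2, alpha_4, alpha_5, alpha_6, alpha_7} form a chain of 4 nodes with a fork of two nodes at one end (D_6). A semisimple Lie algebra decomposes uniquely as the direct sum of simple ideals, one per connected component of its Dynkin diagram, so g ≅ B_3 ⊕ D_6 (dimension 21 + 66 = 87).

type B_3 ⊕ type D_6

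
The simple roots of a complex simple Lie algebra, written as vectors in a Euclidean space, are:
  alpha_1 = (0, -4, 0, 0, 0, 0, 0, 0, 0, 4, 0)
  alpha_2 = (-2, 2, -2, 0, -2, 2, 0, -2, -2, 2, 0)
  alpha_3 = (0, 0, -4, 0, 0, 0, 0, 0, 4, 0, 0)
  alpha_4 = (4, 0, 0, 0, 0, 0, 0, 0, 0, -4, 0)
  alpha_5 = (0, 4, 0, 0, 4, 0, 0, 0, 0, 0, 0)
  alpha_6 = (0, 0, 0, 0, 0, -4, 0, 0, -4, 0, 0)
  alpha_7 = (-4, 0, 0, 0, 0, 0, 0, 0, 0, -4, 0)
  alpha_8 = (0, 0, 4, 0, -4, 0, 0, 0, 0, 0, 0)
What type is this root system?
E_8

Compute the Cartan integers a_ij = 2(alpha_i, alpha_j)/(alpha_j, alpha_j); the resulting 8x8 Cartan matrix is
[[2, 0, 0, -1, -1, 0, -1, 0], [0, 2, 0, -1, 0, 0, 0, 0], [0, 0, 2, 0, 0, -1, 0, -1], [-1, -1, 0, 2, 0, 0, 0, 0], [-1, 0, 0, 0, 2, 0, 0, -1], [0, 0, -1, 0, 0, 2, 0, 0], [-1, 0, 0, 0, 0, 0, 2, 0], [0, 0, -1, 0, -1, 0, 0, 2]].
All simple roots have the same length, so the diagram is simply laced. The associated Dynkin diagram is a chain of 7 nodes with one extra node attached to the third node from one end (E_8), so the type is E_8.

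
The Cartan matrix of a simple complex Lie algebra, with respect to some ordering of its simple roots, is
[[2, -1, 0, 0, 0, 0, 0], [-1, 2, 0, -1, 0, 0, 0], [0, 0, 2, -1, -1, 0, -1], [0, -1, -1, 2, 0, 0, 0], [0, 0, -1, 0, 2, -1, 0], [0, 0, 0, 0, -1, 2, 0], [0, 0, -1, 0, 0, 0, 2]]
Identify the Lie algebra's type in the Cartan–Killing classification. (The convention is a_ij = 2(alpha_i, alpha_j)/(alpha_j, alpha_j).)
The matrix has rank 7 with 2's on the diagonal. Reading the off-diagonal entries as Dynkin edges (a single edge where a_ij = a_ji = -1; a double or triple edge where a_ij * a_ji = 2 or 3), the diagram is a chain of 6 nodes with one extra node attached to the third node from one end (E_7). One simple-root ordering that puts it in standard form is (alpha_6, alpha_7, alpha_5, alpha_3, alpha_4, alpha_2, alpha_1). So the algebra is type E_7.

E_7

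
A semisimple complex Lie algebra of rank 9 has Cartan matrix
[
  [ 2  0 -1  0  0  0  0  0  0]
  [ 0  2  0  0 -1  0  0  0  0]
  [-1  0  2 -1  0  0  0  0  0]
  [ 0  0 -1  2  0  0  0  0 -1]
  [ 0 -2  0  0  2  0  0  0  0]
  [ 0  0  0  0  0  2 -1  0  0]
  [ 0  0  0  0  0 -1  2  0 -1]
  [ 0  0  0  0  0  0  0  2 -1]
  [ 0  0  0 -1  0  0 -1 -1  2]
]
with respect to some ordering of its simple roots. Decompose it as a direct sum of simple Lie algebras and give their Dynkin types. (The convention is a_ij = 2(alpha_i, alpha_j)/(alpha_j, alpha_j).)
B_2 ⊕ E_7

The diagram associated to this matrix has two connected components: the simple roots {alpha_2, alpha_5} form a chain of 2 nodes with a double edge at one end; the terminal node there is the unique short simple root (B_2), and {alpha_1, alpha_3, alpha_4, alpha_6, alpha_7, alpha_8, alpha_9} form a chain of 6 nodes with one extra node attached to the third node from one end (E_7). A semisimple Lie algebra decomposes uniquely as the direct sum of simple ideals, one per connected component of its Dynkin diagram, so g ≅ B_2 ⊕ E_7 (dimension 10 + 133 = 143).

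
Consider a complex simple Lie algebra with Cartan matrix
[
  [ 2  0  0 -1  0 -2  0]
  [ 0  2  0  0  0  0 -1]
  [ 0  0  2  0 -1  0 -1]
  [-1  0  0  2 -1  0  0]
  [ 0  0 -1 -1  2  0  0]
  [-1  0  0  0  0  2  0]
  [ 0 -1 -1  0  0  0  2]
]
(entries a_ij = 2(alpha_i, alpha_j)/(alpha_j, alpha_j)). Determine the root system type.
The matrix has rank 7 with 2's on the diagonal. Reading the off-diagonal entries as Dynkin edges (a single edge where a_ij = a_ji = -1; a double or triple edge where a_ij * a_ji = 2 or 3), the diagram is a chain of 7 nodes with a double edge at one end; the terminal node there is the unique short simple root (B_7). One simple-root ordering that puts it in standard form is (alpha_2, alpha_7, alpha_3, alpha_5, alpha_4, alpha_1, alpha_6). So the algebra is type B_7, i.e. so(15).

B7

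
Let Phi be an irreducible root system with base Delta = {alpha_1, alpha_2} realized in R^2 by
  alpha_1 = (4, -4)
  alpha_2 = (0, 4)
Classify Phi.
B2

Compute the Cartan integers a_ij = 2(alpha_i, alpha_j)/(alpha_j, alpha_j); the resulting 2x2 Cartan matrix is
[[2, -2], [-1, 2]].
The roots have two lengths (squared-length ratio 2:1); the short ones are alpha_{2}. The associated Dynkin diagram is a chain of 2 nodes with a double edge at one end; the terminal node there is the unique short simple root (B_2), so the type is B_2 (the algebra so(5)).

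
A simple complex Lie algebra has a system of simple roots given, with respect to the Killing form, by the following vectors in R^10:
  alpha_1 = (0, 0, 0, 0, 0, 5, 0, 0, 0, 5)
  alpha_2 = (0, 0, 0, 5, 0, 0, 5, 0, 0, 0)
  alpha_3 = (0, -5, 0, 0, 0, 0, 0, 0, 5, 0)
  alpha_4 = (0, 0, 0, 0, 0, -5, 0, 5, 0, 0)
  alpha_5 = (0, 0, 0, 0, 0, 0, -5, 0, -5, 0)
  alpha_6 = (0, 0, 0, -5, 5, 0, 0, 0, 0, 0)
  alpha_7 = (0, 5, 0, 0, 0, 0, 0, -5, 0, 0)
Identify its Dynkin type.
Compute the Cartan integers a_ij = 2(alpha_i, alpha_j)/(alpha_j, alpha_j); the resulting 7x7 Cartan matrix is
[[2, 0, 0, -1, 0, 0, 0], [0, 2, 0, 0, -1, -1, 0], [0, 0, 2, 0, -1, 0, -1], [-1, 0, 0, 2, 0, 0, -1], [0, -1, -1, 0, 2, 0, 0], [0, -1, 0, 0, 0, 2, 0], [0, 0, -1, -1, 0, 0, 2]].
All simple roots have the same length, so the diagram is simply laced. The associated Dynkin diagram is a chain of 7 nodes with single edges (A_7), so the type is A_7 (the algebra sl(8)).

A_7 (sl(8))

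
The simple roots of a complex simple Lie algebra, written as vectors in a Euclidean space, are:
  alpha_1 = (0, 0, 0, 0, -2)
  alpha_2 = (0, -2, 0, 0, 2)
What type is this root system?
Compute the Cartan integers a_ij = 2(alpha_i, alpha_j)/(alpha_j, alpha_j); the resulting 2x2 Cartan matrix is
[[2, -1], [-2, 2]].
The roots have two lengths (squared-length ratio 2:1); the short ones are alpha_{1}. The associated Dynkin diagram is a chain of 2 nodes with a double edge at one end; the terminal node there is the unique short simple root (B_2), so the type is B_2 (the algebra so(5)).

B_2 (so(5))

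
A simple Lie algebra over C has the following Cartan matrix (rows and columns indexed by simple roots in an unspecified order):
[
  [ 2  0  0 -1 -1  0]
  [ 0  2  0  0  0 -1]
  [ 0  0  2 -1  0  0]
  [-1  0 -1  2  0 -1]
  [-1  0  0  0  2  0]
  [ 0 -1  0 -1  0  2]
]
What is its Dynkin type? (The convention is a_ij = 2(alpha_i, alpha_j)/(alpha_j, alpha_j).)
E_6

The matrix has rank 6 with 2's on the diagonal. Reading the off-diagonal entries as Dynkin edges (a single edge where a_ij = a_ji = -1; a double or triple edge where a_ij * a_ji = 2 or 3), the diagram is a chain of 5 nodes with one extra node attached to the third node from one end (E_6). One simple-root ordering that puts it in standard form is (alpha_2, alpha_3, alpha_6, alpha_4, alpha_1, alpha_5). So the algebra is type E_6.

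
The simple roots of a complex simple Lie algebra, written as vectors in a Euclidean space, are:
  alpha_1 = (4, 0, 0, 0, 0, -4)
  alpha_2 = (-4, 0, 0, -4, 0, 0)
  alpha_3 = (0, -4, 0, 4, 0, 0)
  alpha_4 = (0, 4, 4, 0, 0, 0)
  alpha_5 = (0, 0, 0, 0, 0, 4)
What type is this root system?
Compute the Cartan integers a_ij = 2(alpha_i, alpha_j)/(alpha_j, alpha_j); the resulting 5x5 Cartan matrix is
[[2, -1, 0, 0, -2], [-1, 2, -1, 0, 0], [0, -1, 2, -1, 0], [0, 0, -1, 2, 0], [-1, 0, 0, 0, 2]].
The roots have two lengths (squared-length ratio 2:1); the short ones are alpha_{5}. The associated Dynkin diagram is a chain of 5 nodes with a double edge at one end; the terminal node there is the unique short simple root (B_5), so the type is B_5 (the algebra so(11)).

type B_5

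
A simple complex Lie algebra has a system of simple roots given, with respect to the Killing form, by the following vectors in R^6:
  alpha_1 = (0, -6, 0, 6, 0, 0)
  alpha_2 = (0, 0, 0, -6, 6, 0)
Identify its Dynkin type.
A2

Compute the Cartan integers a_ij = 2(alpha_i, alpha_j)/(alpha_j, alpha_j); the resulting 2x2 Cartan matrix is
[[2, -1], [-1, 2]].
All simple roots have the same length, so the diagram is simply laced. The associated Dynkin diagram is a chain of 2 nodes with single edges (A_2), so the type is A_2 (the algebra sl(3)).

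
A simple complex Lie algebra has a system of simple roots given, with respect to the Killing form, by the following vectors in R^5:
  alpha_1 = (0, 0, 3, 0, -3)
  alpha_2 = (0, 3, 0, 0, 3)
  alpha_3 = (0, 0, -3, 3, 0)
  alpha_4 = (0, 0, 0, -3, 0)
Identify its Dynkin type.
Compute the Cartan integers a_ij = 2(alpha_i, alpha_j)/(alpha_j, alpha_j); the resulting 4x4 Cartan matrix is
[[2, -1, -1, 0], [-1, 2, 0, 0], [-1, 0, 2, -2], [0, 0, -1, 2]].
The roots have two lengths (squared-length ratio 2:1); the short ones are alpha_{4}. The associated Dynkin diagram is a chain of 4 nodes with a double edge at one end; the terminal node there is the unique short simple root (B_4), so the type is B_4 (the algebra so(9)).

type B_4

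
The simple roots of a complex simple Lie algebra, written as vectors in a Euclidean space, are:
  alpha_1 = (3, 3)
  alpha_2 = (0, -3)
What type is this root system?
Compute the Cartan integers a_ij = 2(alpha_i, alpha_j)/(alpha_j, alpha_j); the resulting 2x2 Cartan matrix is
[[2, -2], [-1, 2]].
The roots have two lengths (squared-length ratio 2:1); the short ones are alpha_{2}. The associated Dynkin diagram is a chain of 2 nodes with a double edge at one end; the terminal node there is the unique short simple root (B_2), so the type is B_2 (the algebra so(5)).

B_2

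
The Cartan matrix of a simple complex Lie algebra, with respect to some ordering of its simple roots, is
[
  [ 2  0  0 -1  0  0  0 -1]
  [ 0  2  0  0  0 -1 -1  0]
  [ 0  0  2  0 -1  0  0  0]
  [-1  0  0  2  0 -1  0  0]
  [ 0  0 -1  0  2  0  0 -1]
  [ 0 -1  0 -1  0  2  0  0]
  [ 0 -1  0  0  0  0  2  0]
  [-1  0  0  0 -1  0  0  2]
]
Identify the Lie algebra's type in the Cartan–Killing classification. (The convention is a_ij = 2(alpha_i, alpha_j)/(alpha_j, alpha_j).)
The matrix has rank 8 with 2's on the diagonal. Reading the off-diagonal entries as Dynkin edges (a single edge where a_ij = a_ji = -1; a double or triple edge where a_ij * a_ji = 2 or 3), the diagram is a chain of 8 nodes with single edges (A_8). One simple-root ordering that puts it in standard form is (alpha_7, alpha_2, alpha_6, alpha_4, alpha_1, alpha_8, alpha_5, alpha_3). So the algebra is type A_8, i.e. sl(9).

type A_8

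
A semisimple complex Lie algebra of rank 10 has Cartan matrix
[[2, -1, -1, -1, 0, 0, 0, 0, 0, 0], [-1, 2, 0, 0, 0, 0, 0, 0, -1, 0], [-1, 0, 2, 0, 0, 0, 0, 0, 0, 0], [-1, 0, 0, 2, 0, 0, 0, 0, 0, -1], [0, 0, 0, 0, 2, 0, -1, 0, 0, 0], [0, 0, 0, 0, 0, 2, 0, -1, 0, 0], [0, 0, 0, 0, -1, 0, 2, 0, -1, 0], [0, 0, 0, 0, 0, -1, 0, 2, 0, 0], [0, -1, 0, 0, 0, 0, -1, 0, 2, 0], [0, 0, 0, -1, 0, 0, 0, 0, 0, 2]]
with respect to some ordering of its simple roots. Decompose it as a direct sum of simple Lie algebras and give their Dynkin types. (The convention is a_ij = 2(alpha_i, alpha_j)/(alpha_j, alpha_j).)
A_2 (sl(3)) + E_8

The diagram associated to this matrix has two connected components: the simple roots {alpha_6, alpha_8} form a chain of 2 nodes with single edges (A_2), and {alpha_1, alpha_2, alpha_3, alpha_4, alpha_5, alpha_7, alpha_9, alpha_10} form a chain of 7 nodes with one extra node attached to the third node from one end (E_8). A semisimple Lie algebra decomposes uniquely as the direct sum of simple ideals, one per connected component of its Dynkin diagram, so g ≅ A_2 ⊕ E_8 (dimension 8 + 248 = 256).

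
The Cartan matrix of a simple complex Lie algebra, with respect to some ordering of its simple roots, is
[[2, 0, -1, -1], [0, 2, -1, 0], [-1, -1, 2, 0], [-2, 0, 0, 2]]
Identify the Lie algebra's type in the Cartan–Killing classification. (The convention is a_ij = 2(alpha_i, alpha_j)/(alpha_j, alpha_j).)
The matrix has rank 4 with 2's on the diagonal. Reading the off-diagonal entries as Dynkin edges (a single edge where a_ij = a_ji = -1; a double or triple edge where a_ij * a_ji = 2 or 3), the diagram is a chain of 4 nodes with a double edge at one end; the terminal node there is the unique long simple root (C_4). One simple-root ordering that puts it in standard form is (alpha_2, alpha_3, alpha_1, alpha_4). So the algebra is type C_4, i.e. sp(8).

C4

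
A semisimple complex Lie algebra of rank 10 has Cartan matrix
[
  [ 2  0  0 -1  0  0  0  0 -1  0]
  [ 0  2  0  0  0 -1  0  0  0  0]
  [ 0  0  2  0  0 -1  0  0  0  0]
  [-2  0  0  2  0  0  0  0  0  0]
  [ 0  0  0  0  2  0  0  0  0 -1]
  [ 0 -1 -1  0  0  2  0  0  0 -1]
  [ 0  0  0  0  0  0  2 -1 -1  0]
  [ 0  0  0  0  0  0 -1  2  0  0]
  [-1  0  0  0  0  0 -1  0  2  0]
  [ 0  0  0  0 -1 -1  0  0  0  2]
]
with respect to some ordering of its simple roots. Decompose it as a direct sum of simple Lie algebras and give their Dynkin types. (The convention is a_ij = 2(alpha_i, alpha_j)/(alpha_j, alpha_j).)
C_5 ⊕ D_5

The diagram associated to this matrix has two connected components: the simple roots {alpha_1, alpha_4, alpha_7, alpha_8, alpha_9} form a chain of 5 nodes with a double edge at one end; the terminal node there is the unique long simple root (C_5), and {alpha_2, alpha_3, alpha_5, alpha_6, alpha_10} form a chain of 3 nodes with a fork of two nodes at one end (D_5). A semisimple Lie algebra decomposes uniquely as the direct sum of simple ideals, one per connected component of its Dynkin diagram, so g ≅ C_5 ⊕ D_5 (dimension 55 + 45 = 100).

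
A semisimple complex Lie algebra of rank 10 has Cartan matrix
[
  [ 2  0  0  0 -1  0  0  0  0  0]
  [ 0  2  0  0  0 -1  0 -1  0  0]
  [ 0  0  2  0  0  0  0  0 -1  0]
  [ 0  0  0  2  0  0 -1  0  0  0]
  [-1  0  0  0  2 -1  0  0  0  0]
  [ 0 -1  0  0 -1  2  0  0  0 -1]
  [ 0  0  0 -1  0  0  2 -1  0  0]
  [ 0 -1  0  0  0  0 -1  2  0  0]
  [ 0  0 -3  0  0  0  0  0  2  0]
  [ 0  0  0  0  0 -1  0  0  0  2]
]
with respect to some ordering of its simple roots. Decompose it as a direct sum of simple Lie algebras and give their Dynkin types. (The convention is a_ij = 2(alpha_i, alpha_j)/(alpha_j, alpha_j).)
The diagram associated to this matrix has two connected components: the simple roots {alpha_1, alpha_2, alpha_4, alpha_5, alpha_6, alpha_7, alpha_8, alpha_10} form a chain of 7 nodes with one extra node attached to the third node from one end (E_8), and {alpha_3, alpha_9} form two nodes joined by a triple edge (G_2). A semisimple Lie algebra decomposes uniquely as the direct sum of simple ideals, one per connected component of its Dynkin diagram, so g ≅ E_8 ⊕ G_2 (dimension 248 + 14 = 262).

E8 + G2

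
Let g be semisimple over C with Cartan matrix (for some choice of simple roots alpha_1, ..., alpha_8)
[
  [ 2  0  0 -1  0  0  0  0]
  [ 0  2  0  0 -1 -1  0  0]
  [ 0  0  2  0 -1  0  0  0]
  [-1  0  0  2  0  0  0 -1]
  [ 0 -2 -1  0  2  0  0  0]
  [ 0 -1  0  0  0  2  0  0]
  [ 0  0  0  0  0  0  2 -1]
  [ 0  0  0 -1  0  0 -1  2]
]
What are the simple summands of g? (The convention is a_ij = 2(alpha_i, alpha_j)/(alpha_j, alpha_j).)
The diagram associated to this matrix has two connected components: the simple roots {alpha_1, alpha_4, alpha_7, alpha_8} form a chain of 4 nodes with single edges (A_4), and {alpha_2, alpha_3, alpha_5, alpha_6} form a chain of 4 nodes with a double edge between the middle two (F_4). A semisimple Lie algebra decomposes uniquely as the direct sum of simple ideals, one per connected component of its Dynkin diagram, so g ≅ A_4 ⊕ F_4 (dimension 24 + 52 = 76).

A_4 (sl(5)) ⊕ F_4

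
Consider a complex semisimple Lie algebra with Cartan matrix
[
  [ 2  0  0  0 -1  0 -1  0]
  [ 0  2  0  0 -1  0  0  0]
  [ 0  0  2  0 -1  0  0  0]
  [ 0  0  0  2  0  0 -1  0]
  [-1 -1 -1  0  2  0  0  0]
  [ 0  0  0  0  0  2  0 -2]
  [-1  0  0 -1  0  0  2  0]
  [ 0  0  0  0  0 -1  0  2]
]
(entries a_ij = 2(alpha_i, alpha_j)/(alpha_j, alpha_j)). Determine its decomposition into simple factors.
B_2 ⊕ D_6

The diagram associated to this matrix has two connected components: the simple roots {alpha_6, alpha_8} form a chain of 2 nodes with a double edge at one end; the terminal node there is the unique short simple root (B_2), and {alpha_1, alpha_2, alpha_3, alpha_4, alpha_5, alpha_7} form a chain of 4 nodes with a fork of two nodes at one end (D_6). A semisimple Lie algebra decomposes uniquely as the direct sum of simple ideals, one per connected component of its Dynkin diagram, so g ≅ B_2 ⊕ D_6 (dimension 10 + 66 = 76).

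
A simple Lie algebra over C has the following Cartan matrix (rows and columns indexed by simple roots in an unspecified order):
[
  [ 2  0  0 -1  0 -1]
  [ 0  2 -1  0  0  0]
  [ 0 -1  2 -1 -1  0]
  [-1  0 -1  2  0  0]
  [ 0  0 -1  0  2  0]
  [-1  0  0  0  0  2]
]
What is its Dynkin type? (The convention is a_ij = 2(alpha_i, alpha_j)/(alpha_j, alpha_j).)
The matrix has rank 6 with 2's on the diagonal. Reading the off-diagonal entries as Dynkin edges (a single edge where a_ij = a_ji = -1; a double or triple edge where a_ij * a_ji = 2 or 3), the diagram is a chain of 4 nodes with a fork of two nodes at one end (D_6). One simple-root ordering that puts it in standard form is (alpha_6, alpha_1, alpha_4, alpha_3, alpha_2, alpha_5). So the algebra is type D_6, i.e. so(12).

D6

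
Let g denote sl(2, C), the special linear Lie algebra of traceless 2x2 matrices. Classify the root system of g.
This is sl(2), which has dimension 2^2 - 1 = 3 and rank 2 - 1 = 1 (a Cartan subalgebra is the diagonal traceless matrices). In the classification of classical Lie algebras, the special linear algebra sl(n+1) has type A_n; here n = 1, so the Dynkin diagram is a chain of 1 nodes with single edges (A_1). Hence the type is A_1.

type A_1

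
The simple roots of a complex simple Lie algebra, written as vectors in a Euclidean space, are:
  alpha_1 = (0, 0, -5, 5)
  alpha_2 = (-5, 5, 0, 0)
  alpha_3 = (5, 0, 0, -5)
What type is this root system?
Compute the Cartan integers a_ij = 2(alpha_i, alpha_j)/(alpha_j, alpha_j); the resulting 3x3 Cartan matrix is
[[2, 0, -1], [0, 2, -1], [-1, -1, 2]].
All simple roots have the same length, so the diagram is simply laced. The associated Dynkin diagram is a chain of 3 nodes with single edges (A_3), so the type is A_3 (the algebra sl(4)).

A3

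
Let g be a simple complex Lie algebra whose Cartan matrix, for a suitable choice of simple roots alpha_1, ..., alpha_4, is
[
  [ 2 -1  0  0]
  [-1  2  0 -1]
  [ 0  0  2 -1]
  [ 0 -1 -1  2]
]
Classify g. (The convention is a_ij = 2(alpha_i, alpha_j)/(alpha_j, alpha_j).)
A_4 (sl(5))

The matrix has rank 4 with 2's on the diagonal. Reading the off-diagonal entries as Dynkin edges (a single edge where a_ij = a_ji = -1; a double or triple edge where a_ij * a_ji = 2 or 3), the diagram is a chain of 4 nodes with single edges (A_4). One simple-root ordering that puts it in standard form is (alpha_3, alpha_4, alpha_2, alpha_1). So the algebra is type A_4, i.e. sl(5).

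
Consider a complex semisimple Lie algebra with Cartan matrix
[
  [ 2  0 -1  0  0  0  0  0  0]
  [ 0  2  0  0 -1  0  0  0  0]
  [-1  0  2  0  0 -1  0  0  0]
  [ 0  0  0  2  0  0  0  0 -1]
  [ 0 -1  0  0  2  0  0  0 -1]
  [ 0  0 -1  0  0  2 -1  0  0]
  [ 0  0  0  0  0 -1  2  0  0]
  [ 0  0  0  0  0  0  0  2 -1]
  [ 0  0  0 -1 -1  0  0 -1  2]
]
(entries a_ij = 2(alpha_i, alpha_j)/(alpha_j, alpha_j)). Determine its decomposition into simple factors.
A_4 (sl(5)) + D_5 (so(10))

The diagram associated to this matrix has two connected components: the simple roots {alpha_1, alpha_3, alpha_6, alpha_7} form a chain of 4 nodes with single edges (A_4), and {alpha_2, alpha_4, alpha_5, alpha_8, alpha_9} form a chain of 3 nodes with a fork of two nodes at one end (D_5). A semisimple Lie algebra decomposes uniquely as the direct sum of simple ideals, one per connected component of its Dynkin diagram, so g ≅ A_4 ⊕ D_5 (dimension 24 + 45 = 69).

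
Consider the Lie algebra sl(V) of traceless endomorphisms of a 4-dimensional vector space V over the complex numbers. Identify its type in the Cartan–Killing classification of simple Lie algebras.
A_3

This is sl(4), which has dimension 4^2 - 1 = 15 and rank 4 - 1 = 3 (a Cartan subalgebra is the diagonal traceless matrices). In the classification of classical Lie algebras, the special linear algebra sl(n+1) has type A_n; here n = 3, so the Dynkin diagram is a chain of 3 nodes with single edges (A_3). Hence the type is A_3.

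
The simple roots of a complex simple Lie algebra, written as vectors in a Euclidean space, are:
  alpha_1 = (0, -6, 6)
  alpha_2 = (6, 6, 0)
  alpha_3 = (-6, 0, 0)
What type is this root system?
Compute the Cartan integers a_ij = 2(alpha_i, alpha_j)/(alpha_j, alpha_j); the resulting 3x3 Cartan matrix is
[[2, -1, 0], [-1, 2, -2], [0, -1, 2]].
The roots have two lengths (squared-length ratio 2:1); the short ones are alpha_{3}. The associated Dynkin diagram is a chain of 3 nodes with a double edge at one end; the terminal node there is the unique short simple root (B_3), so the type is B_3 (the algebra so(7)).

type B_3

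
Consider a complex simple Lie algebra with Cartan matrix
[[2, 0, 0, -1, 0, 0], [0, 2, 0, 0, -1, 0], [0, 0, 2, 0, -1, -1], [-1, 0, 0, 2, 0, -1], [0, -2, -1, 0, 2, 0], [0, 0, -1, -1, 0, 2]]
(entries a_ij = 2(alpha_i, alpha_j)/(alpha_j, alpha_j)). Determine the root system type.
The matrix has rank 6 with 2's on the diagonal. Reading the off-diagonal entries as Dynkin edges (a single edge where a_ij = a_ji = -1; a double or triple edge where a_ij * a_ji = 2 or 3), the diagram is a chain of 6 nodes with a double edge at one end; the terminal node there is the unique short simple root (B_6). One simple-root ordering that puts it in standard form is (alpha_1, alpha_4, alpha_6, alpha_3, alpha_5, alpha_2). So the algebra is type B_6, i.e. so(13).

B_6 (so(13))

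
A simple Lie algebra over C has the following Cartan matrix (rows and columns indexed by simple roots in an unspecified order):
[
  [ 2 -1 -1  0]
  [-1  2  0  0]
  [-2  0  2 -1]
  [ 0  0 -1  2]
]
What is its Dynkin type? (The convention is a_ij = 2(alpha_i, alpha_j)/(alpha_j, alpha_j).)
The matrix has rank 4 with 2's on the diagonal. Reading the off-diagonal entries as Dynkin edges (a single edge where a_ij = a_ji = -1; a double or triple edge where a_ij * a_ji = 2 or 3), the diagram is a chain of 4 nodes with a double edge between the middle two (F_4). One simple-root ordering that puts it in standard form is (alpha_4, alpha_3, alpha_1, alpha_2). So the algebra is type F_4.

F_4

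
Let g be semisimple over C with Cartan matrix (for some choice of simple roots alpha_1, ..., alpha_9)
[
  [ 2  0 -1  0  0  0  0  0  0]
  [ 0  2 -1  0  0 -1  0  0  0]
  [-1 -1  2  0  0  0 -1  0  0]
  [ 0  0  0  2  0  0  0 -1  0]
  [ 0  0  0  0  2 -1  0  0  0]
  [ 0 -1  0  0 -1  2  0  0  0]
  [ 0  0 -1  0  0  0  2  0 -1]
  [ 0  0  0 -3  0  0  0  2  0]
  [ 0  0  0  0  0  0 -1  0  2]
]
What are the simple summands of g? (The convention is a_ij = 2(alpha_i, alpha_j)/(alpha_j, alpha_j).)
E7 ⊕ G2

The diagram associated to this matrix has two connected components: the simple roots {alpha_1, alpha_2, alpha_3, alpha_5, alpha_6, alpha_7, alpha_9} form a chain of 6 nodes with one extra node attached to the third node from one end (E_7), and {alpha_4, alpha_8} form two nodes joined by a triple edge (G_2). A semisimple Lie algebra decomposes uniquely as the direct sum of simple ideals, one per connected component of its Dynkin diagram, so g ≅ E_7 ⊕ G_2 (dimension 133 + 14 = 147).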